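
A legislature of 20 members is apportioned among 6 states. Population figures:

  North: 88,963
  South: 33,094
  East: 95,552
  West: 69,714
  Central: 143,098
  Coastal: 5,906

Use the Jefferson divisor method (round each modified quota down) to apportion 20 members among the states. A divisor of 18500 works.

With modified divisor 18500: modified quotas North 4.809, South 1.789, East 5.165, West 3.768, Central 7.735, Coastal 0.319.
Rounding down: North 4, South 1, East 5, West 3, Central 7, Coastal 0 (total 20).

North 4; South 1; East 5; West 3; Central 7; Coastal 0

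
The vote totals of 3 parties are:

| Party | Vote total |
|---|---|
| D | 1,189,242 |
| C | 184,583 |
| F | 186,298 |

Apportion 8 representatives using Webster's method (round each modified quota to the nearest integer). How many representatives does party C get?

Standard divisor 1560123/8 ≈ 195015.375; standard quotas: D 6.098, C 0.947, F 0.955.
Rounding to the nearest integer gives D 6, C 1, F 1 — total 8, matching the house size, so no adjustment is needed.
C receives 1.

1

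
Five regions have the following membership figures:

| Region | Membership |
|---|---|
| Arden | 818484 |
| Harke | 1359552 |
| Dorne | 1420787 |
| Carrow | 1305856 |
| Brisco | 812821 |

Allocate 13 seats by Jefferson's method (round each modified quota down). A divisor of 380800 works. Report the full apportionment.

With modified divisor 380800: modified quotas Arden 2.149, Harke 3.570, Dorne 3.731, Carrow 3.429, Brisco 2.135.
Rounding down: Arden 2, Harke 3, Dorne 3, Carrow 3, Brisco 2 (total 13).

Arden: 2, Harke: 3, Dorne: 3, Carrow: 3, Brisco: 2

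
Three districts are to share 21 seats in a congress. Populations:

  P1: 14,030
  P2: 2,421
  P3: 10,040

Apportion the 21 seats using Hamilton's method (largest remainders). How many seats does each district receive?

P1=11; P2=2; P3=8

The standard divisor is 26491/21 ≈ 1261.476.
Standard quotas: P1 11.1219, P2 1.9192, P3 7.9589.
Lower quotas: P1 11, P2 1, P3 7 (sum 19, leaving 2 seats).
Remainders in descending order: P3 0.9589, P2 0.9192, P1 0.1219.
Largest remainders: P3, P2 receive the extra seats.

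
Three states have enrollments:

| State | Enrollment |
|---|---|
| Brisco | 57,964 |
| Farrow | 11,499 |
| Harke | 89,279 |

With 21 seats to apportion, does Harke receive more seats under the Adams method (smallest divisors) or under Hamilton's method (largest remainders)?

Hamilton

Adams: Brisco 8, Farrow 2, Harke 11.
Hamilton: Brisco 8, Farrow 1, Harke 12.
Harke gets 11 under Adams and 12 under Hamilton.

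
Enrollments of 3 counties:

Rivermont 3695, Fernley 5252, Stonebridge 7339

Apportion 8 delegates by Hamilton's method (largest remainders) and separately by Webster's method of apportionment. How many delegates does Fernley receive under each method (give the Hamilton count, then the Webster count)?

2 and 3

Hamilton: Rivermont 2, Fernley 2, Stonebridge 4.
Webster: Rivermont 2, Fernley 3, Stonebridge 3.
Fernley gets 2 under Hamilton and 3 under Webster.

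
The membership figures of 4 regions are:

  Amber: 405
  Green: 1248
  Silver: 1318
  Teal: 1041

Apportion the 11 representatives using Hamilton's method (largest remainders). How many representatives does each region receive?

Amber 1, Green 3, Silver 4, Teal 3

The standard divisor is 4012/11 ≈ 364.727.
Standard quotas: Amber 1.110, Green 3.422, Silver 3.614, Teal 2.854.
Lower quotas: Amber 1, Green 3, Silver 3, Teal 2 (sum 9, leaving 2 seats).
Remainders in descending order: Teal 0.854, Silver 0.614, Green 0.422, Amber 0.110.
Largest remainders: Teal, Silver receive the extra seats.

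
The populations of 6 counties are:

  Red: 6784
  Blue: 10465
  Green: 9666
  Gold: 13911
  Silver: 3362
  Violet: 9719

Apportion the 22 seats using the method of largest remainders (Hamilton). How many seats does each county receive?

The standard divisor is 53907/22 ≈ 2450.318.
Standard quotas: Red 2.7686, Blue 4.2709, Green 3.9448, Gold 5.6772, Silver 1.3721, Violet 3.9664.
Lower quotas: Red 2, Blue 4, Green 3, Gold 5, Silver 1, Violet 3 (sum 18, leaving 4 seats).
Remainders in descending order: Violet 0.9664, Green 0.9448, Red 0.7686, Gold 0.6772, Silver 0.3721, Blue 0.2709.
The surplus seats go to Violet, Green, Red, Gold.

Red 3; Blue 4; Green 4; Gold 6; Silver 1; Violet 4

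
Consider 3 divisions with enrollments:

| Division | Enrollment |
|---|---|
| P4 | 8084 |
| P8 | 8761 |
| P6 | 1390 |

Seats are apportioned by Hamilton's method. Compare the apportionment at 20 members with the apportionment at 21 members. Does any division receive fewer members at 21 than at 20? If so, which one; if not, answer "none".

none

At 20 seats: P4 9, P8 10, P6 1.
At 21 seats: P4 9, P8 10, P6 2.
No division's allocation decreased.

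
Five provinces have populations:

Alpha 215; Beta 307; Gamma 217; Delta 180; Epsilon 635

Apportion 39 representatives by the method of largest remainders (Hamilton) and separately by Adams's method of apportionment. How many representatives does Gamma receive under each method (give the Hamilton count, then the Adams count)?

5 and 6

Hamilton: Alpha 5, Beta 8, Gamma 5, Delta 5, Epsilon 16.
Adams: Alpha 5, Beta 8, Gamma 6, Delta 5, Epsilon 15.
Gamma gets 5 under Hamilton and 6 under Adams.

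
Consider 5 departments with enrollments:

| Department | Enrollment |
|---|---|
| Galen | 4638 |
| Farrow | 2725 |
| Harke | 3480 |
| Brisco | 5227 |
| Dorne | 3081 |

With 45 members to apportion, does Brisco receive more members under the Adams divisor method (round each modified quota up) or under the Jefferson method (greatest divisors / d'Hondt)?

Adams: Galen 11, Farrow 7, Harke 8, Brisco 12, Dorne 7.
Jefferson: Galen 11, Farrow 6, Harke 8, Brisco 13, Dorne 7.
Brisco gets 12 under Adams and 13 under Jefferson.

Jefferson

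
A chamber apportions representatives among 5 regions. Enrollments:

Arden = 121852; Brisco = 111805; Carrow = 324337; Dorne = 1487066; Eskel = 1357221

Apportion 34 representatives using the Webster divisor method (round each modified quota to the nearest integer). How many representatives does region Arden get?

Standard divisor 3402281/34 ≈ 100067.088; standard quotas: Arden 1.218, Brisco 1.117, Carrow 3.241, Dorne 14.861, Eskel 13.563.
Rounding to the nearest integer gives Arden 1, Brisco 1, Carrow 3, Dorne 15, Eskel 14 — total 34, matching the house size, so no adjustment is needed.
Arden receives 1.

1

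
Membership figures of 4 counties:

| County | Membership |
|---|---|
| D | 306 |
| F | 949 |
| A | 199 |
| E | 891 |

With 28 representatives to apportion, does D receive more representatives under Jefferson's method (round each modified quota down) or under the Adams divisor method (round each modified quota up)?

Adams

Jefferson: D 3, F 12, A 2, E 11.
Adams: D 4, F 11, A 3, E 10.
D gets 3 under Jefferson and 4 under Adams.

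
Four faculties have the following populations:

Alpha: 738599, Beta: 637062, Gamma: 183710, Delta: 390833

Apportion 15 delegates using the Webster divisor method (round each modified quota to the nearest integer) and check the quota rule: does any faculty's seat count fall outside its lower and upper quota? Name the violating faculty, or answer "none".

none

Standard quotas: Alpha 5.681, Beta 4.900, Gamma 1.413, Delta 3.006.
Webster allocation: Alpha 6, Beta 5, Gamma 1, Delta 3.
Every allocation lies between the lower and upper quota.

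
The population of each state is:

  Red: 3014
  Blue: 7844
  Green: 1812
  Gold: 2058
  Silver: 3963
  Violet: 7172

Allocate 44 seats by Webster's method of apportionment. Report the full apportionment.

Red 5, Blue 13, Green 3, Gold 4, Silver 7, Violet 12

Standard divisor 25863/44 ≈ 587.795; standard quotas: Red 5.128, Blue 13.345, Green 3.083, Gold 3.501, Silver 6.742, Violet 12.202.
Rounding to the nearest integer gives Red 5, Blue 13, Green 3, Gold 4, Silver 7, Violet 12 — total 44, matching the house size, so no adjustment is needed.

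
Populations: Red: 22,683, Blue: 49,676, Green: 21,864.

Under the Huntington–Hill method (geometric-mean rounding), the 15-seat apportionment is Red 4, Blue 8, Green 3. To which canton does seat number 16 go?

Priority for the next seat is population ÷ (√(s·(s+1))).
Priorities: Red 5072.073, Blue 5854.373, Green 6311.593.
Highest priority: Green.

Green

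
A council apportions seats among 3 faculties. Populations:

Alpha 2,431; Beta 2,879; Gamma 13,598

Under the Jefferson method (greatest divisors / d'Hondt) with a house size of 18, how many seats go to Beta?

Standard divisor 18908/18 ≈ 1050.444; standard quotas: Alpha 2.314, Beta 2.741, Gamma 12.945.
Rounding down gives 2, 2, 12 = 16 seats, so the divisor must be adjusted.
With modified divisor 967.8: modified quotas Alpha 2.512, Beta 2.975, Gamma 14.050.
Rounding down: Alpha 2, Beta 2, Gamma 14 (total 18).
Beta receives 2.

2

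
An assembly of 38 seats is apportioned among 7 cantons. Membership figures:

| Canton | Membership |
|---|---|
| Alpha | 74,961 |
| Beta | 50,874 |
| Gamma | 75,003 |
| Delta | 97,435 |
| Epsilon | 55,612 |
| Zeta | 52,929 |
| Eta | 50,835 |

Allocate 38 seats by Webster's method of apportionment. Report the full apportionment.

Standard divisor 457649/38 ≈ 12043.395; standard quotas: Alpha 6.224, Beta 4.224, Gamma 6.228, Delta 8.090, Epsilon 4.618, Zeta 4.395, Eta 4.221.
Rounding to the nearest integer gives 6, 4, 6, 8, 5, 4, 4 = 37 seats, so the divisor must be adjusted.
With modified divisor 11700: modified quotas Alpha 6.407, Beta 4.348, Gamma 6.411, Delta 8.328, Epsilon 4.753, Zeta 4.524, Eta 4.345.
Rounding to the nearest integer: Alpha 6, Beta 4, Gamma 6, Delta 8, Epsilon 5, Zeta 5, Eta 4 (total 38).

Alpha 6, Beta 4, Gamma 6, Delta 8, Epsilon 5, Zeta 5, Eta 4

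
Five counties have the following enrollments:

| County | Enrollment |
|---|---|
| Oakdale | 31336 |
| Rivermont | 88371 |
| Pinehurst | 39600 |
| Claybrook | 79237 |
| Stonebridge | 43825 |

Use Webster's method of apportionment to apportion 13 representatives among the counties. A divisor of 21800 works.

Oakdale 1, Rivermont 4, Pinehurst 2, Claybrook 4, Stonebridge 2

With modified divisor 21800: modified quotas Oakdale 1.437, Rivermont 4.054, Pinehurst 1.817, Claybrook 3.635, Stonebridge 2.010.
Rounding to the nearest integer: Oakdale 1, Rivermont 4, Pinehurst 2, Claybrook 4, Stonebridge 2 (total 13).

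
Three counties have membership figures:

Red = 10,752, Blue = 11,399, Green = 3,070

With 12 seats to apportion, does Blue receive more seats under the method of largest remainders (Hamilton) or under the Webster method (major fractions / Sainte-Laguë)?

Hamilton: Red 5, Blue 5, Green 2.
Webster: Red 5, Blue 6, Green 1.
Blue gets 5 under Hamilton and 6 under Webster.

Webster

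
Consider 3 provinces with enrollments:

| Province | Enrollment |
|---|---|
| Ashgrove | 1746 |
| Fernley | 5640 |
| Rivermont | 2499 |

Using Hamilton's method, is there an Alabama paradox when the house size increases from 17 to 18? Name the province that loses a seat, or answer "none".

At 17 seats: Ashgrove 3, Fernley 10, Rivermont 4.
At 18 seats: Ashgrove 3, Fernley 10, Rivermont 5.
No province's allocation decreased.

none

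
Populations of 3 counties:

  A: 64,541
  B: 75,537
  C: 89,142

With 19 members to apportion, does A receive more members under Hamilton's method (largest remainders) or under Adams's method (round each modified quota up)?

Hamilton: A 5, B 6, C 8.
Adams: A 6, B 6, C 7.
A gets 5 under Hamilton and 6 under Adams.

Adams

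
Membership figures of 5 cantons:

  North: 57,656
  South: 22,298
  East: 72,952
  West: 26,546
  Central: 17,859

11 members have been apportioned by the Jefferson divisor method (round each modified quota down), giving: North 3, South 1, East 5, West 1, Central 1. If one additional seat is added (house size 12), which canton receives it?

North

Priority for the next seat is population ÷ (current seats + 1).
Priorities: North 14414.000, South 11149.000, East 12158.667, West 13273.000, Central 8929.500.
Highest priority: North.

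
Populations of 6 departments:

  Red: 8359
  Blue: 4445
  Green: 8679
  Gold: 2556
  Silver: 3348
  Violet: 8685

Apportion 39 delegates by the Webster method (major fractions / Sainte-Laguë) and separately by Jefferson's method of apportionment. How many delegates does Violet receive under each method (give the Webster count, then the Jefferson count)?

9 and 10

Webster: Red 9, Blue 5, Green 9, Gold 3, Silver 4, Violet 9.
Jefferson: Red 9, Blue 5, Green 10, Gold 2, Silver 3, Violet 10.
Violet gets 9 under Webster and 10 under Jefferson.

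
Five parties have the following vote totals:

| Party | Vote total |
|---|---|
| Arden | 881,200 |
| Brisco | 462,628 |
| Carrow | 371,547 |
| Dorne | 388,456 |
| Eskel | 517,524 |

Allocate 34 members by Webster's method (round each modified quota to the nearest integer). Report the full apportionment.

Arden 11, Brisco 6, Carrow 5, Dorne 5, Eskel 7

Standard divisor 2621355/34 ≈ 77098.676; standard quotas: Arden 11.430, Brisco 6.000, Carrow 4.819, Dorne 5.038, Eskel 6.712.
Rounding to the nearest integer gives Arden 11, Brisco 6, Carrow 5, Dorne 5, Eskel 7 — total 34, matching the house size, so no adjustment is needed.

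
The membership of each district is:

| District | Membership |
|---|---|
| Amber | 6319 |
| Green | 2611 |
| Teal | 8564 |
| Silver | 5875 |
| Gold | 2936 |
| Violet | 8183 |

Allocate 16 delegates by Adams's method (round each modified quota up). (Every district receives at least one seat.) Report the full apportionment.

Amber 3, Green 1, Teal 4, Silver 3, Gold 2, Violet 3

Standard divisor 34488/16 ≈ 2155.5; standard quotas: Amber 2.932, Green 1.211, Teal 3.973, Silver 2.726, Gold 1.362, Violet 3.796.
Rounding up gives 3, 2, 4, 3, 2, 4 = 18 seats, so the divisor must be adjusted.
With modified divisor 2800: modified quotas Amber 2.257, Green 0.932, Teal 3.059, Silver 2.098, Gold 1.049, Violet 2.922.
Rounding up: Amber 3, Green 1, Teal 4, Silver 3, Gold 2, Violet 3 (total 16).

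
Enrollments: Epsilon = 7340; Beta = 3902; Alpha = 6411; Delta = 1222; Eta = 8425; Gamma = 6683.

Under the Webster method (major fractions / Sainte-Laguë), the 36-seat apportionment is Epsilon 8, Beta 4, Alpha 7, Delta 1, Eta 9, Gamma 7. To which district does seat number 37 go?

Priority for the next seat is population ÷ (current seats + 0.5).
Priorities: Epsilon 863.529, Beta 867.111, Alpha 854.800, Delta 814.667, Eta 886.842, Gamma 891.067.
Highest priority: Gamma.

Gamma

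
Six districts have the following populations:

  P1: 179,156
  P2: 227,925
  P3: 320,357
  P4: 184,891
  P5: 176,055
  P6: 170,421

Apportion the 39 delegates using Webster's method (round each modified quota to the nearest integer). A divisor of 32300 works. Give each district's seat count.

With modified divisor 32300: modified quotas P1 5.547, P2 7.057, P3 9.918, P4 5.724, P5 5.451, P6 5.276.
Rounding to the nearest integer: P1 6, P2 7, P3 10, P4 6, P5 5, P6 5 (total 39).

P1 6; P2 7; P3 10; P4 6; P5 5; P6 5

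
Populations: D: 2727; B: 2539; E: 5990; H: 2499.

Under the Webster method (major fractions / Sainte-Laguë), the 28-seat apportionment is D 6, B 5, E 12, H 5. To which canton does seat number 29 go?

E

Priority for the next seat is population ÷ (current seats + 0.5).
Priorities: D 419.538, B 461.636, E 479.200, H 454.364.
Highest priority: E.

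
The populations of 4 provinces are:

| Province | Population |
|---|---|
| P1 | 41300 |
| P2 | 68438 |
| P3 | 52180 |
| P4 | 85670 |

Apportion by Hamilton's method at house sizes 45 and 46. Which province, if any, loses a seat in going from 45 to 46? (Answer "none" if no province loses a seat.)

At 45 seats: P1 8, P2 12, P3 9, P4 16.
At 46 seats: P1 7, P2 13, P3 10, P4 16.
P1 drops from 8 to 7.

P1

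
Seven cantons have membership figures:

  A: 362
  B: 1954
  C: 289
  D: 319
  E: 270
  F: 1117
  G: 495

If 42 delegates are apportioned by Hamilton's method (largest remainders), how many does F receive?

10

Standard divisor: 4806 ÷ 42 ≈ 114.429.
Standard quotas: A 3.164, B 17.076, C 2.526, D 2.788, E 2.360, F 9.762, G 4.326.
Lower quotas: A 3, B 17, C 2, D 2, E 2, F 9, G 4 (sum 39, leaving 3 seats).
Remainders in descending order: D 0.788, F 0.762, C 0.526, E 0.360, G 0.326, A 0.164, B 0.076.
Largest remainders: D, F, C receive the extra seats.
F receives 10.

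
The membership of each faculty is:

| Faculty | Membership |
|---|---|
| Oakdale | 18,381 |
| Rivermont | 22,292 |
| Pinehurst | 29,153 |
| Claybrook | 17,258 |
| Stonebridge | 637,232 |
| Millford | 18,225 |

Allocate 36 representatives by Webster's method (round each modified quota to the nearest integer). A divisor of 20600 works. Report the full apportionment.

Oakdale 1; Rivermont 1; Pinehurst 1; Claybrook 1; Stonebridge 31; Millford 1

With modified divisor 20600: modified quotas Oakdale 0.892, Rivermont 1.082, Pinehurst 1.415, Claybrook 0.838, Stonebridge 30.934, Millford 0.885.
Rounding to the nearest integer: Oakdale 1, Rivermont 1, Pinehurst 1, Claybrook 1, Stonebridge 31, Millford 1 (total 36).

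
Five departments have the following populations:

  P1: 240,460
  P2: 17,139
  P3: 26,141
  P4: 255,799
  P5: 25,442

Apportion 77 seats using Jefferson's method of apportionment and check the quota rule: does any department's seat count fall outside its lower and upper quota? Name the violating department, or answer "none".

P4

Standard quotas: P1 32.772, P2 2.336, P3 3.563, P4 34.862, P5 3.467.
Jefferson allocation: P1 33, P2 2, P3 3, P4 36, P5 3.
P4 has quota 34.862 (lower 34, upper 35) but receives 36 — outside the quota interval.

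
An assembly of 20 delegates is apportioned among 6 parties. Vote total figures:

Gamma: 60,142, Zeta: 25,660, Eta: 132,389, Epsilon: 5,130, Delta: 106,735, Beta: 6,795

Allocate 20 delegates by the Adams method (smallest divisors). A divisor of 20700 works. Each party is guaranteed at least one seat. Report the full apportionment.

Gamma: 3, Zeta: 2, Eta: 7, Epsilon: 1, Delta: 6, Beta: 1

With modified divisor 20700: modified quotas Gamma 2.905, Zeta 1.240, Eta 6.396, Epsilon 0.248, Delta 5.156, Beta 0.328.
Rounding up: Gamma 3, Zeta 2, Eta 7, Epsilon 1, Delta 6, Beta 1 (total 20).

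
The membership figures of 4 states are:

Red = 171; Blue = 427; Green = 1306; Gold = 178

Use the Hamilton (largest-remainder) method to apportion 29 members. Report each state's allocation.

Standard divisor: 2082 ÷ 29 ≈ 71.793.
Standard quotas: Red 2.382, Blue 5.948, Green 18.191, Gold 2.479.
Lower quotas: Red 2, Blue 5, Green 18, Gold 2 (sum 27, leaving 2 seats).
Remainders in descending order: Blue 0.948, Gold 0.479, Red 0.382, Green 0.191.
Largest remainders: Blue, Gold receive the extra seats.

Red 2; Blue 6; Green 18; Gold 3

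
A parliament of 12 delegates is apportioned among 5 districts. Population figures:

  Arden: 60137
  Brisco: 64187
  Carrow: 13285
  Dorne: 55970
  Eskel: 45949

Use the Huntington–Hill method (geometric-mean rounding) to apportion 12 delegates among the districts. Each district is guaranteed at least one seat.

With divisor 20804: modified quotas Arden 2.891, Brisco 3.085, Carrow 0.639, Dorne 2.690, Eskel 2.209.
Geometric-mean thresholds: Arden √(2·3)=2.449, Brisco √(3·4)=3.464, Carrow (min 1), Dorne √(2·3)=2.449, Eskel √(2·3)=2.449.
Each quota rounded against its threshold gives Arden 3, Brisco 3, Carrow 1, Dorne 3, Eskel 2 (total 12).

Arden=3, Brisco=3, Carrow=1, Dorne=3, Eskel=2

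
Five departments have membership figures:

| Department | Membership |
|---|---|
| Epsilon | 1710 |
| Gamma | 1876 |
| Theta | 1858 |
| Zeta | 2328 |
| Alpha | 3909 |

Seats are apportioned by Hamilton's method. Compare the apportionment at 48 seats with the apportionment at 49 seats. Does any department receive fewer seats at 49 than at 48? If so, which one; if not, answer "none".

At 48 seats: Epsilon 7, Gamma 8, Theta 8, Zeta 9, Alpha 16.
At 49 seats: Epsilon 7, Gamma 8, Theta 8, Zeta 10, Alpha 16.
No department's allocation decreased.

none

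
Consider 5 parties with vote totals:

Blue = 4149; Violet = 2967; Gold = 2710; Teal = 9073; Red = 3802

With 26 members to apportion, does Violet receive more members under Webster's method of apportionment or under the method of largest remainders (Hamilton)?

Webster: Blue 5, Violet 3, Gold 3, Teal 11, Red 4.
Hamilton: Blue 5, Violet 4, Gold 3, Teal 10, Red 4.
Violet gets 3 under Webster and 4 under Hamilton.

Hamilton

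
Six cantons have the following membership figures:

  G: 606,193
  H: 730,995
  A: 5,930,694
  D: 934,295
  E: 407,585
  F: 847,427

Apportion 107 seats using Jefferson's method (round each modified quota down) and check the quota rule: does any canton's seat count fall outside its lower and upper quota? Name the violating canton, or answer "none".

Standard quotas: G 6.859, H 8.271, A 67.101, D 10.571, E 4.611, F 9.588.
Jefferson allocation: G 7, H 8, A 69, D 10, E 4, F 9.
A has quota 67.101 (lower 67, upper 68) but receives 69 — outside the quota interval.

A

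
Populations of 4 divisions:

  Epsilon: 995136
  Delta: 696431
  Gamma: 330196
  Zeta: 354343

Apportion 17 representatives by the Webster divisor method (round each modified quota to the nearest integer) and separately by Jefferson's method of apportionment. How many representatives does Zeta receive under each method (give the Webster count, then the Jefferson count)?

3 and 2

Webster: Epsilon 7, Delta 5, Gamma 2, Zeta 3.
Jefferson: Epsilon 8, Delta 5, Gamma 2, Zeta 2.
Zeta gets 3 under Webster and 2 under Jefferson.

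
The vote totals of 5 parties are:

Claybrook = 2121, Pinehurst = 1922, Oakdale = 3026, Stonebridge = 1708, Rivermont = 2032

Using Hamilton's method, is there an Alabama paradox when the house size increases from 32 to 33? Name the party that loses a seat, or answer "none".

none

At 32 seats: Claybrook 6, Pinehurst 6, Oakdale 9, Stonebridge 5, Rivermont 6.
At 33 seats: Claybrook 7, Pinehurst 6, Oakdale 9, Stonebridge 5, Rivermont 6.
No party's allocation decreased.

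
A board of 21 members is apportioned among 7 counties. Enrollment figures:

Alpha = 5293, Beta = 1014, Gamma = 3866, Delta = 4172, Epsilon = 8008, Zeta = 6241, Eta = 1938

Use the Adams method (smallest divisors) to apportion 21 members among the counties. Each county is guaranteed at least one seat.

Alpha: 3, Beta: 1, Gamma: 3, Delta: 3, Epsilon: 5, Zeta: 4, Eta: 2

Standard divisor 30532/21 ≈ 1453.905; standard quotas: Alpha 3.641, Beta 0.697, Gamma 2.659, Delta 2.870, Epsilon 5.508, Zeta 4.293, Eta 1.333.
Rounding up gives 4, 1, 3, 3, 6, 5, 2 = 24 seats, so the divisor must be adjusted.
With modified divisor 1800: modified quotas Alpha 2.941, Beta 0.563, Gamma 2.148, Delta 2.318, Epsilon 4.449, Zeta 3.467, Eta 1.077.
Rounding up: Alpha 3, Beta 1, Gamma 3, Delta 3, Epsilon 5, Zeta 4, Eta 2 (total 21).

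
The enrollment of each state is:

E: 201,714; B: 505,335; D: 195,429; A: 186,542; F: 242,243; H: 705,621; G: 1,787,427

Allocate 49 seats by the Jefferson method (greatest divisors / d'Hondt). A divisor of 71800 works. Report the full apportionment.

E 2, B 7, D 2, A 2, F 3, H 9, G 24

With modified divisor 71800: modified quotas E 2.809, B 7.038, D 2.722, A 2.598, F 3.374, H 9.828, G 24.895.
Rounding down: E 2, B 7, D 2, A 2, F 3, H 9, G 24 (total 49).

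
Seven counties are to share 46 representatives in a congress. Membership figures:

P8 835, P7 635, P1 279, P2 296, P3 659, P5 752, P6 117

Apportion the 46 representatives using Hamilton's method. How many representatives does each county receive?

The standard divisor is 3573/46 ≈ 77.674.
Standard quotas: P8 10.750, P7 8.175, P1 3.592, P2 3.811, P3 8.484, P5 9.682, P6 1.506.
Lower quotas: P8 10, P7 8, P1 3, P2 3, P3 8, P5 9, P6 1 (sum 42, leaving 4 seats).
Remainders in descending order: P2 0.811, P8 0.750, P5 0.682, P1 0.592, P6 0.506, P3 0.484, P7 0.175.
The surplus seats go to P2, P8, P5, P1.

P8 11; P7 8; P1 4; P2 4; P3 8; P5 10; P6 1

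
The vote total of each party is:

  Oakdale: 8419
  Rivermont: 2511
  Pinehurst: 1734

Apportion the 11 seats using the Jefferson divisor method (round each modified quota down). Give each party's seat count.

Standard divisor 12664/11 ≈ 1151.273; standard quotas: Oakdale 7.313, Rivermont 2.181, Pinehurst 1.506.
Rounding down gives 7, 2, 1 = 10 seats, so the divisor must be adjusted.
With modified divisor 1000: modified quotas Oakdale 8.419, Rivermont 2.511, Pinehurst 1.734.
Rounding down: Oakdale 8, Rivermont 2, Pinehurst 1 (total 11).

Oakdale 8, Rivermont 2, Pinehurst 1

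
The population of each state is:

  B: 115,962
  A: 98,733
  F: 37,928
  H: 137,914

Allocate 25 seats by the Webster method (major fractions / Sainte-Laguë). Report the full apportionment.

B 8; A 6; F 2; H 9

Standard divisor 390537/25 ≈ 15621.48; standard quotas: B 7.423, A 6.320, F 2.428, H 8.828.
Rounding to the nearest integer gives 7, 6, 2, 9 = 24 seats, so the divisor must be adjusted.
With modified divisor 15300: modified quotas B 7.579, A 6.453, F 2.479, H 9.014.
Rounding to the nearest integer: B 8, A 6, F 2, H 9 (total 25).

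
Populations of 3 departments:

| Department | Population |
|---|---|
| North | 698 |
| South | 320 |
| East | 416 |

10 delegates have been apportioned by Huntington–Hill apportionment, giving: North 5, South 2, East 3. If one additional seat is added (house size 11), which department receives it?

South

Priority for the next seat is population ÷ (√(s·(s+1))).
Priorities: North 127.437, South 130.639, East 120.089.
Highest priority: South.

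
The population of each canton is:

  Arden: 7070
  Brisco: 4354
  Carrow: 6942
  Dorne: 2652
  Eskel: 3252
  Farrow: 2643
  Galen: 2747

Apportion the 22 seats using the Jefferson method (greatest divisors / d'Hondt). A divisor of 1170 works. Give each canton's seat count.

With modified divisor 1170: modified quotas Arden 6.043, Brisco 3.721, Carrow 5.933, Dorne 2.267, Eskel 2.779, Farrow 2.259, Galen 2.348.
Rounding down: Arden 6, Brisco 3, Carrow 5, Dorne 2, Eskel 2, Farrow 2, Galen 2 (total 22).

Arden 6, Brisco 3, Carrow 5, Dorne 2, Eskel 2, Farrow 2, Galen 2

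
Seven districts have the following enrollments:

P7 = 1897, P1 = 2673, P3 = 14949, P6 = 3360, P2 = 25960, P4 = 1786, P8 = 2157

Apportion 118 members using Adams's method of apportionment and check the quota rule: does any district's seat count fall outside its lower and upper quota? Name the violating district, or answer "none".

Standard quotas: P7 4.241, P1 5.976, P3 33.420, P6 7.512, P2 58.036, P4 3.993, P8 4.822.
Adams allocation: P7 5, P1 6, P3 33, P6 8, P2 57, P4 4, P8 5.
P2 has quota 58.036 (lower 58, upper 59) but receives 57 — outside the quota interval.

P2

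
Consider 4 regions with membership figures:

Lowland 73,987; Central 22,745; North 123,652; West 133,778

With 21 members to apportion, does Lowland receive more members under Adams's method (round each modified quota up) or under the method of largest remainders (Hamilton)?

Adams: Lowland 4, Central 2, North 7, West 8.
Hamilton: Lowland 5, Central 1, North 7, West 8.
Lowland gets 4 under Adams and 5 under Hamilton.

Hamilton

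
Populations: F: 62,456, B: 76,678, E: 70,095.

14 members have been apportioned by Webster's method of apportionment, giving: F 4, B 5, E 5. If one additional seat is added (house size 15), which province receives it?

B

Priority for the next seat is population ÷ (current seats + 0.5).
Priorities: F 13879.111, B 13941.455, E 12744.545.
Highest priority: B.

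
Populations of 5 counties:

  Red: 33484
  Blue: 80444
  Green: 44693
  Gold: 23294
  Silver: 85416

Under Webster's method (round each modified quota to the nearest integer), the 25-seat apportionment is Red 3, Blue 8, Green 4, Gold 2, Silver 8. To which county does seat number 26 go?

Silver

Priority for the next seat is population ÷ (current seats + 0.5).
Priorities: Red 9566.857, Blue 9464.000, Green 9931.778, Gold 9317.600, Silver 10048.941.
Highest priority: Silver.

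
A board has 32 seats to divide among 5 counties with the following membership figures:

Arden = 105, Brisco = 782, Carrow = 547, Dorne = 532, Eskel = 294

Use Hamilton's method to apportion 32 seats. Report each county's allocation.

Standard divisor: 2260 ÷ 32 ≈ 70.625.
Standard quotas: Arden 1.487, Brisco 11.073, Carrow 7.745, Dorne 7.533, Eskel 4.163.
Lower quotas: Arden 1, Brisco 11, Carrow 7, Dorne 7, Eskel 4 (sum 30, leaving 2 seats).
Remainders in descending order: Carrow 0.745, Dorne 0.533, Arden 0.487, Eskel 0.163, Brisco 0.073.
The surplus seats go to Carrow, Dorne.

Arden: 1; Brisco: 11; Carrow: 8; Dorne: 8; Eskel: 4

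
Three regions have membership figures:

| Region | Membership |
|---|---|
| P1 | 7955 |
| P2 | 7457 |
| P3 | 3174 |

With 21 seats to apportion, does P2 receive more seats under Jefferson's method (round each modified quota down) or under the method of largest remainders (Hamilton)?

Jefferson: P1 9, P2 9, P3 3.
Hamilton: P1 9, P2 8, P3 4.
P2 gets 9 under Jefferson and 8 under Hamilton.

Jefferson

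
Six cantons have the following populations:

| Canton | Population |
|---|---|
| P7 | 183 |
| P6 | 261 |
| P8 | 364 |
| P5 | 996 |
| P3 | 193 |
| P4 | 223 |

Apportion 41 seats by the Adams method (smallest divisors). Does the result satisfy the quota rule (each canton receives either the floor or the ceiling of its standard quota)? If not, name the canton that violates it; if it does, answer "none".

P5

Standard quotas: P7 3.380, P6 4.820, P8 6.723, P5 18.395, P3 3.564, P4 4.118.
Adams allocation: P7 4, P6 5, P8 7, P5 17, P3 4, P4 4.
P5 has quota 18.395 (lower 18, upper 19) but receives 17 — outside the quota interval.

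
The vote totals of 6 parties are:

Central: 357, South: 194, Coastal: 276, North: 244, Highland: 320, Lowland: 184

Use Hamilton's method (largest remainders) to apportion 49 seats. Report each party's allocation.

Central 11; South 6; Coastal 8; North 8; Highland 10; Lowland 6

The standard divisor is 1575/49 ≈ 32.143.
Standard quotas: Central 11.107, South 6.036, Coastal 8.587, North 7.591, Highland 9.956, Lowland 5.724.
Lower quotas: Central 11, South 6, Coastal 8, North 7, Highland 9, Lowland 5 (sum 46, leaving 3 seats).
Remainders in descending order: Highland 0.956, Lowland 0.724, North 0.591, Coastal 0.587, Central 0.107, South 0.036.
Largest remainders: Highland, Lowland, North receive the extra seats.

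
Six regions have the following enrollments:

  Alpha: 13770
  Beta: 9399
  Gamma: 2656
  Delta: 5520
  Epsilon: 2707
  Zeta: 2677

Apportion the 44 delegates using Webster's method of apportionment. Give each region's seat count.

Standard divisor 36729/44 ≈ 834.75; standard quotas: Alpha 16.496, Beta 11.260, Gamma 3.182, Delta 6.613, Epsilon 3.243, Zeta 3.207.
Rounding to the nearest integer gives 16, 11, 3, 7, 3, 3 = 43 seats, so the divisor must be adjusted.
With modified divisor 830: modified quotas Alpha 16.590, Beta 11.324, Gamma 3.200, Delta 6.651, Epsilon 3.261, Zeta 3.225.
Rounding to the nearest integer: Alpha 17, Beta 11, Gamma 3, Delta 7, Epsilon 3, Zeta 3 (total 44).

Alpha: 17; Beta: 11; Gamma: 3; Delta: 7; Epsilon: 3; Zeta: 3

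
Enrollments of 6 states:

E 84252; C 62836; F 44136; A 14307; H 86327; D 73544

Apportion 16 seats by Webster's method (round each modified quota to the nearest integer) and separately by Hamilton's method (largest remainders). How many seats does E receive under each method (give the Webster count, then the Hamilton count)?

3 and 4

Webster: E 3, C 3, F 2, A 1, H 4, D 3.
Hamilton: E 4, C 3, F 2, A 0, H 4, D 3.
E gets 3 under Webster and 4 under Hamilton.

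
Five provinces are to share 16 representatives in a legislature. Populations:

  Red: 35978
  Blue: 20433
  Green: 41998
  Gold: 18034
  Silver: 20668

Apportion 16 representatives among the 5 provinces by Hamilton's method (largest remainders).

Red: 4, Blue: 2, Green: 5, Gold: 2, Silver: 3

Total 137111; standard divisor 137111/16 ≈ 8569.438.
Standard quotas: Red 4.1984, Blue 2.3844, Green 4.9009, Gold 2.1045, Silver 2.4118.
Lower quotas: Red 4, Blue 2, Green 4, Gold 2, Silver 2 (sum 14, leaving 2 seats).
Remainders in descending order: Green 0.9009, Silver 0.4118, Blue 0.3844, Red 0.1984, Gold 0.1045.
The surplus seats go to Green, Silver.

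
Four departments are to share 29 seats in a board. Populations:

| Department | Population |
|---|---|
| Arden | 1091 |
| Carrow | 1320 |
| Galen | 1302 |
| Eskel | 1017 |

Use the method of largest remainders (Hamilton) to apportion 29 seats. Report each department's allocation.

Standard divisor: 4730 ÷ 29 ≈ 163.103.
Standard quotas: Arden 6.689, Carrow 8.093, Galen 7.983, Eskel 6.235.
Lower quotas: Arden 6, Carrow 8, Galen 7, Eskel 6 (sum 27, leaving 2 seats).
Remainders in descending order: Galen 0.983, Arden 0.689, Eskel 0.235, Carrow 0.093.
Largest remainders: Galen, Arden receive the extra seats.

Arden 7, Carrow 8, Galen 8, Eskel 6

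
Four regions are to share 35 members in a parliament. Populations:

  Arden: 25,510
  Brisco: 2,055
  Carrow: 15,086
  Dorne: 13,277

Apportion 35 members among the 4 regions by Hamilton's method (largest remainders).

Arden: 16; Brisco: 1; Carrow: 10; Dorne: 8

The standard divisor is 55928/35 ≈ 1597.943.
Standard quotas: Arden 15.9643, Brisco 1.2860, Carrow 9.4409, Dorne 8.3088.
Lower quotas: Arden 15, Brisco 1, Carrow 9, Dorne 8 (sum 33, leaving 2 seats).
Remainders in descending order: Arden 0.9643, Carrow 0.4409, Dorne 0.3088, Brisco 0.2860.
The surplus seats go to Arden, Carrow.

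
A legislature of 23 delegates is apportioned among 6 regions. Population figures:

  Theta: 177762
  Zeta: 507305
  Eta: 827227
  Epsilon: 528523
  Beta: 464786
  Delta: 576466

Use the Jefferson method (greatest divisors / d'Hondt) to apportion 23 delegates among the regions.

Standard divisor 3082069/23 ≈ 134003; standard quotas: Theta 1.327, Zeta 3.786, Eta 6.173, Epsilon 3.944, Beta 3.468, Delta 4.302.
Rounding down gives 1, 3, 6, 3, 3, 4 = 20 seats, so the divisor must be adjusted.
With modified divisor 117200: modified quotas Theta 1.517, Zeta 4.329, Eta 7.058, Epsilon 4.510, Beta 3.966, Delta 4.919.
Rounding down: Theta 1, Zeta 4, Eta 7, Epsilon 4, Beta 3, Delta 4 (total 23).

Theta 1, Zeta 4, Eta 7, Epsilon 4, Beta 3, Delta 4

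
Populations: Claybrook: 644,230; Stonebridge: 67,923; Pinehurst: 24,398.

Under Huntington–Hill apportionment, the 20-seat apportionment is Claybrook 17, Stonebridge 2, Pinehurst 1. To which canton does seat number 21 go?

Priority for the next seat is population ÷ (√(s·(s+1))).
Priorities: Claybrook 36828.178, Stonebridge 27729.449, Pinehurst 17251.991.
Highest priority: Claybrook.

Claybrook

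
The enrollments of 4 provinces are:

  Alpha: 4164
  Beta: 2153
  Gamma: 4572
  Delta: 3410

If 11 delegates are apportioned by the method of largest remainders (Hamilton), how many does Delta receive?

Total 14299; standard divisor 14299/11 ≈ 1299.909.
Standard quotas: Alpha 3.203, Beta 1.656, Gamma 3.517, Delta 2.623.
Lower quotas: Alpha 3, Beta 1, Gamma 3, Delta 2 (sum 9, leaving 2 seats).
Remainders in descending order: Beta 0.656, Delta 0.623, Gamma 0.517, Alpha 0.203.
The surplus seats go to Beta, Delta.
Delta receives 3.

3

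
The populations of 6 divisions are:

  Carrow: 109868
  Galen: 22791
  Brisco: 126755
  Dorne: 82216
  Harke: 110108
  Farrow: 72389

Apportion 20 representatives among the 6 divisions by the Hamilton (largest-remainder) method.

Standard divisor: 524127 ÷ 20 ≈ 26206.35.
Standard quotas: Carrow 4.1924, Galen 0.8697, Brisco 4.8368, Dorne 3.1373, Harke 4.2016, Farrow 2.7623.
Lower quotas: Carrow 4, Galen 0, Brisco 4, Dorne 3, Harke 4, Farrow 2 (sum 17, leaving 3 seats).
Remainders in descending order: Galen 0.8697, Brisco 0.8368, Farrow 0.7623, Harke 0.2016, Carrow 0.1924, Dorne 0.1373.
The surplus seats go to Galen, Brisco, Farrow.

Carrow 4, Galen 1, Brisco 5, Dorne 3, Harke 4, Farrow 3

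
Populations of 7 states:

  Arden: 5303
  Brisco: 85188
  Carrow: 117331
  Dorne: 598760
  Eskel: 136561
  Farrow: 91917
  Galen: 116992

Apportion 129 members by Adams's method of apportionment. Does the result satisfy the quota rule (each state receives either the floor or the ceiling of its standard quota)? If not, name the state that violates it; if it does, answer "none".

Standard quotas: Arden 0.594, Brisco 9.539, Carrow 13.138, Dorne 67.046, Eskel 15.291, Farrow 10.292, Galen 13.100.
Adams allocation: Arden 1, Brisco 10, Carrow 13, Dorne 66, Eskel 15, Farrow 11, Galen 13.
Dorne has quota 67.046 (lower 67, upper 68) but receives 66 — outside the quota interval.

Dorne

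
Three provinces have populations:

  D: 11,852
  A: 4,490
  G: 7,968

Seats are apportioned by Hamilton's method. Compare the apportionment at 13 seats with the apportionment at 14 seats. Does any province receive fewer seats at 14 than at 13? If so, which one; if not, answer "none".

A

At 13 seats: D 6, A 3, G 4.
At 14 seats: D 7, A 2, G 5.
A drops from 3 to 2.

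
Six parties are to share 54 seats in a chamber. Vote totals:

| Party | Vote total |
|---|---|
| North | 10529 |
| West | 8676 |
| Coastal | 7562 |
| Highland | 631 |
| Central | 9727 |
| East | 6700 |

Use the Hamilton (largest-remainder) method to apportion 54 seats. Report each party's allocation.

North: 13, West: 11, Coastal: 9, Highland: 1, Central: 12, East: 8

The standard divisor is 43825/54 ≈ 811.574.
Standard quotas: North 12.9736, West 10.6903, Coastal 9.3177, Highland 0.7775, Central 11.9854, East 8.2556.
Lower quotas: North 12, West 10, Coastal 9, Highland 0, Central 11, East 8 (sum 50, leaving 4 seats).
Remainders in descending order: Central 0.9854, North 0.9736, Highland 0.7775, West 0.6903, Coastal 0.3177, East 0.2556.
The surplus seats go to Central, North, Highland, West.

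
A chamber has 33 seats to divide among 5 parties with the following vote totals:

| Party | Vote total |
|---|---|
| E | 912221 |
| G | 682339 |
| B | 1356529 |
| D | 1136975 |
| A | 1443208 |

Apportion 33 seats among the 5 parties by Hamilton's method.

Total 5531272; standard divisor 5531272/33 ≈ 167614.303.
Standard quotas: E 5.4424, G 4.0709, B 8.0932, D 6.7833, A 8.6103.
Lower quotas: E 5, G 4, B 8, D 6, A 8 (sum 31, leaving 2 seats).
Remainders in descending order: D 0.7833, A 0.6103, E 0.4424, B 0.0932, G 0.0709.
The surplus seats go to D, A.

E=5, G=4, B=8, D=7, A=9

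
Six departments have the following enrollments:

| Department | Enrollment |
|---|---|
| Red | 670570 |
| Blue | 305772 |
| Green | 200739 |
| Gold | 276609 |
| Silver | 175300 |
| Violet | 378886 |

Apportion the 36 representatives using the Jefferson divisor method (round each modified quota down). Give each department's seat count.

Standard divisor 2007876/36 ≈ 55774.333; standard quotas: Red 12.023, Blue 5.482, Green 3.599, Gold 4.959, Silver 3.143, Violet 6.793.
Rounding down gives 12, 5, 3, 4, 3, 6 = 33 seats, so the divisor must be adjusted.
With modified divisor 51300: modified quotas Red 13.072, Blue 5.960, Green 3.913, Gold 5.392, Silver 3.417, Violet 7.386.
Rounding down: Red 13, Blue 5, Green 3, Gold 5, Silver 3, Violet 7 (total 36).

Red: 13, Blue: 5, Green: 3, Gold: 5, Silver: 3, Violet: 7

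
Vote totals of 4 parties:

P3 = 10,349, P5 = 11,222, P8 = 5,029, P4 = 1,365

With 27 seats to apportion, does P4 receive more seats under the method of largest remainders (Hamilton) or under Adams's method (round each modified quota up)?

Hamilton: P3 10, P5 11, P8 5, P4 1.
Adams: P3 10, P5 10, P8 5, P4 2.
P4 gets 1 under Hamilton and 2 under Adams.

Adams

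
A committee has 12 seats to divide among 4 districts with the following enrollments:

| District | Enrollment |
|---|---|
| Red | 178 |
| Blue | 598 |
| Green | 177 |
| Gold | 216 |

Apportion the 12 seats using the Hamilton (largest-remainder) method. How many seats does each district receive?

Red 2; Blue 6; Green 2; Gold 2

Standard divisor: 1169 ÷ 12 ≈ 97.417.
Standard quotas: Red 1.827, Blue 6.139, Green 1.817, Gold 2.217.
Lower quotas: Red 1, Blue 6, Green 1, Gold 2 (sum 10, leaving 2 seats).
Remainders in descending order: Red 0.827, Green 0.817, Gold 0.217, Blue 0.139.
The surplus seats go to Red, Green.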